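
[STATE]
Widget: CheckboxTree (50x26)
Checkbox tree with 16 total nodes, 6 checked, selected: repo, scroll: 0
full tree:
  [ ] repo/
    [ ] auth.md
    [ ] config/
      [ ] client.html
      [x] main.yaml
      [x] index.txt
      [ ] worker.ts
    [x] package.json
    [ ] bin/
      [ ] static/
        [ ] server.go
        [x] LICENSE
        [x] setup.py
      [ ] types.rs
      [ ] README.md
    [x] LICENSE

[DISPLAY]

>[-] repo/                                        
   [ ] auth.md                                    
   [-] config/                                    
     [ ] client.html                              
     [x] main.yaml                                
     [x] index.txt                                
     [ ] worker.ts                                
   [x] package.json                               
   [-] bin/                                       
     [-] static/                                  
       [ ] server.go                              
       [x] LICENSE                                
       [x] setup.py                               
     [ ] types.rs                                 
     [ ] README.md                                
   [x] LICENSE                                    
                                                  
                                                  
                                                  
                                                  
                                                  
                                                  
                                                  
                                                  
                                                  
                                                  


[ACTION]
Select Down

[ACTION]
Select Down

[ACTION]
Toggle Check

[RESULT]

 [-] repo/                                        
   [ ] auth.md                                    
>  [x] config/                                    
     [x] client.html                              
     [x] main.yaml                                
     [x] index.txt                                
     [x] worker.ts                                
   [x] package.json                               
   [-] bin/                                       
     [-] static/                                  
       [ ] server.go                              
       [x] LICENSE                                
       [x] setup.py                               
     [ ] types.rs                                 
     [ ] README.md                                
   [x] LICENSE                                    
                                                  
                                                  
                                                  
                                                  
                                                  
                                                  
                                                  
                                                  
                                                  
                                                  


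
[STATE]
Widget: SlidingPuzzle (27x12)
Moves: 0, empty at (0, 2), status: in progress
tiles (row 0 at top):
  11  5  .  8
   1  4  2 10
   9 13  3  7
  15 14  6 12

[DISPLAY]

┌────┬────┬────┬────┐      
│ 11 │  5 │    │  8 │      
├────┼────┼────┼────┤      
│  1 │  4 │  2 │ 10 │      
├────┼────┼────┼────┤      
│  9 │ 13 │  3 │  7 │      
├────┼────┼────┼────┤      
│ 15 │ 14 │  6 │ 12 │      
└────┴────┴────┴────┘      
Moves: 0                   
                           
                           


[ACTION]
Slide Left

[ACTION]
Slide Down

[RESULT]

┌────┬────┬────┬────┐      
│ 11 │  5 │  8 │    │      
├────┼────┼────┼────┤      
│  1 │  4 │  2 │ 10 │      
├────┼────┼────┼────┤      
│  9 │ 13 │  3 │  7 │      
├────┼────┼────┼────┤      
│ 15 │ 14 │  6 │ 12 │      
└────┴────┴────┴────┘      
Moves: 1                   
                           
                           


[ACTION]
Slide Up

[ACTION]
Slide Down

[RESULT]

┌────┬────┬────┬────┐      
│ 11 │  5 │  8 │    │      
├────┼────┼────┼────┤      
│  1 │  4 │  2 │ 10 │      
├────┼────┼────┼────┤      
│  9 │ 13 │  3 │  7 │      
├────┼────┼────┼────┤      
│ 15 │ 14 │  6 │ 12 │      
└────┴────┴────┴────┘      
Moves: 3                   
                           
                           


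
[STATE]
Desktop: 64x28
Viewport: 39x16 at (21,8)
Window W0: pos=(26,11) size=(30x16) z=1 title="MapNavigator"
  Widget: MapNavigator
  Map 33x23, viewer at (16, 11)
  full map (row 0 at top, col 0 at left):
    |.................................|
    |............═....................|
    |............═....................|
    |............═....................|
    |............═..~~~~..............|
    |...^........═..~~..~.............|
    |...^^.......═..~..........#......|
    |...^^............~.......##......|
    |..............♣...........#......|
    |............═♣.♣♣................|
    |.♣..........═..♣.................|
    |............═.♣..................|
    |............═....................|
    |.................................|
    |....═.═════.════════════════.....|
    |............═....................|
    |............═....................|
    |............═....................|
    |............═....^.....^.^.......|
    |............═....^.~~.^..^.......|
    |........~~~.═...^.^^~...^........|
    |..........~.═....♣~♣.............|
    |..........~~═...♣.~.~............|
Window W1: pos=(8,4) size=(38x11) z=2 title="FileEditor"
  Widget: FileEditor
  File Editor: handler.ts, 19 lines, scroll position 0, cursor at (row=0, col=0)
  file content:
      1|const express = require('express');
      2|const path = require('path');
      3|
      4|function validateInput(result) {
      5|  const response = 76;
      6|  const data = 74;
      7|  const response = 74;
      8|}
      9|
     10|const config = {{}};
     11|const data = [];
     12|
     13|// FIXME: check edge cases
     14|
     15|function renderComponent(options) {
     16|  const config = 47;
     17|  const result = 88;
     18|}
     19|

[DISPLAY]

 require('path');      █┃              
                       ░┃              
idateInput(result) {   ░┃              
onse = 76;             ░┃━━━━━━━━━┓    
 = 74;                 ░┃         ┃    
onse = 74;             ▼┃─────────┨    
━━━━━━━━━━━━━━━━━━━━━━━━┛.........┃    
     ┃.^^.......═..~..........#...┃    
     ┃.^^............~.......##...┃    
     ┃............♣...........#...┃    
     ┃..........═♣.♣♣.............┃    
     ┃..........═..♣..............┃    
     ┃..........═.♣.@.............┃    
     ┃..........═.................┃    
     ┃............................┃    
     ┃..═.═════.════════════════..┃    


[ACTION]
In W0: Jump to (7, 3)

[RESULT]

 require('path');      █┃              
                       ░┃              
idateInput(result) {   ░┃              
onse = 76;             ░┃━━━━━━━━━┓    
 = 74;                 ░┃         ┃    
onse = 74;             ▼┃─────────┨    
━━━━━━━━━━━━━━━━━━━━━━━━┛         ┃    
     ┃                            ┃    
     ┃                            ┃    
     ┃       .....................┃    
     ┃       ............═........┃    
     ┃       ............═........┃    
     ┃       .......@....═........┃    
     ┃       ............═..~~~~..┃    
     ┃       ...^........═..~~..~.┃    
     ┃       ...^^.......═..~.....┃    


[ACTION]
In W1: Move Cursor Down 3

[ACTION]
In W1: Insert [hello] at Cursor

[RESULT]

 require('path');      █┃              
                       ░┃              
n validateInput(result)░┃              
onse = 76;             ░┃━━━━━━━━━┓    
 = 74;                 ░┃         ┃    
onse = 74;             ▼┃─────────┨    
━━━━━━━━━━━━━━━━━━━━━━━━┛         ┃    
     ┃                            ┃    
     ┃                            ┃    
     ┃       .....................┃    
     ┃       ............═........┃    
     ┃       ............═........┃    
     ┃       .......@....═........┃    
     ┃       ............═..~~~~..┃    
     ┃       ...^........═..~~..~.┃    
     ┃       ...^^.......═..~.....┃    


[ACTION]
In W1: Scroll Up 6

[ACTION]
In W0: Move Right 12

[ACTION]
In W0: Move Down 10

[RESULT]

 require('path');      █┃              
                       ░┃              
n validateInput(result)░┃              
onse = 76;             ░┃━━━━━━━━━┓    
 = 74;                 ░┃         ┃    
onse = 74;             ▼┃─────────┨    
━━━━━━━━━━━━━━━━━━━━━━━━┛.##......┃    
     ┃.........♣...........#......┃    
     ┃.......═♣.♣♣................┃    
     ┃.......═..♣.................┃    
     ┃.......═.♣..................┃    
     ┃.......═....................┃    
     ┃..............@.............┃    
     ┃.═════.════════════════.....┃    
     ┃.......═....................┃    
     ┃.......═....................┃    


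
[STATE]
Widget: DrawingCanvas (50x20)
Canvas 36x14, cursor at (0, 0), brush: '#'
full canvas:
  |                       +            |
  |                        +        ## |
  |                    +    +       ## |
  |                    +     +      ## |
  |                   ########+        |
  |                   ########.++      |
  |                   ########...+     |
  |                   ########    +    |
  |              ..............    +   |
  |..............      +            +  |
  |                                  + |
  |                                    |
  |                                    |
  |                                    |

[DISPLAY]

+                      +                          
                        +        ##               
                    +    +       ##               
                    +     +      ##               
                   ########+                      
                   ########.++                    
                   ########...+                   
                   ########    +                  
              ..............    +                 
..............      +            +                
                                  +               
                                                  
                                                  
                                                  
                                                  
                                                  
                                                  
                                                  
                                                  
                                                  


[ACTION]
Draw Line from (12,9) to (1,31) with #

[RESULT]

+                      +                          
                        +      # ##               
                    +    +   ##  ##               
                    +     +##    ##               
                   ########+                      
                   ########.++                    
                   ########...+                   
                   ########    +                  
              ...##.........    +                 
.............. ##   +            +                
             ##                   +               
           ##                                     
         ##                                       
                                                  
                                                  
                                                  
                                                  
                                                  
                                                  
                                                  


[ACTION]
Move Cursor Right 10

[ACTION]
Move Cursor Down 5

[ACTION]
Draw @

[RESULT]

                       +                          
                        +      # ##               
                    +    +   ##  ##               
                    +     +##    ##               
                   ########+                      
          @        ########.++                    
                   ########...+                   
                   ########    +                  
              ...##.........    +                 
.............. ##   +            +                
             ##                   +               
           ##                                     
         ##                                       
                                                  
                                                  
                                                  
                                                  
                                                  
                                                  
                                                  


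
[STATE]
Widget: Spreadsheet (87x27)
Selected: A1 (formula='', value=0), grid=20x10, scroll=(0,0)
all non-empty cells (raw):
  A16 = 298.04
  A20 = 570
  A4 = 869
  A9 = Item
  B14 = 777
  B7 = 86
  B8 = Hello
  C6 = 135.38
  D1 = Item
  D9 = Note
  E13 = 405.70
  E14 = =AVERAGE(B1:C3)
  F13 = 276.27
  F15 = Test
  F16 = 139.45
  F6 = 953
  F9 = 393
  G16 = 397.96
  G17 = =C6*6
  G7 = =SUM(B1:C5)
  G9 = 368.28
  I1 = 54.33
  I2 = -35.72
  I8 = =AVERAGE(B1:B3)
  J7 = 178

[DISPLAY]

A1:                                                                                    
       A       B       C       D       E       F       G       H       I       J       
---------------------------------------------------------------------------------------
  1      [0]       0       0Item           0       0       0       0   54.33       0   
  2        0       0       0       0       0       0       0       0  -35.72       0   
  3        0       0       0       0       0       0       0       0       0       0   
  4      869       0       0       0       0       0       0       0       0       0   
  5        0       0       0       0       0       0       0       0       0       0   
  6        0       0  135.38       0       0     953       0       0       0       0   
  7        0      86       0       0       0       0       0       0       0     178   
  8        0Hello          0       0       0       0       0       0       0       0   
  9 Item           0       0Note           0     393  368.28       0       0       0   
 10        0       0       0       0       0       0       0       0       0       0   
 11        0       0       0       0       0       0       0       0       0       0   
 12        0       0       0       0       0       0       0       0       0       0   
 13        0       0       0       0  405.70  276.27       0       0       0       0   
 14        0     777       0       0       0       0       0       0       0       0   
 15        0       0       0       0       0Test           0       0       0       0   
 16   298.04       0       0       0       0  139.45  397.96       0       0       0   
 17        0       0       0       0       0       0  812.28       0       0       0   
 18        0       0       0       0       0       0       0       0       0       0   
 19        0       0       0       0       0       0       0       0       0       0   
 20      570       0       0       0       0       0       0       0       0       0   
                                                                                       
                                                                                       
                                                                                       
                                                                                       


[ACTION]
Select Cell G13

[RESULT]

G13:                                                                                   
       A       B       C       D       E       F       G       H       I       J       
---------------------------------------------------------------------------------------
  1        0       0       0Item           0       0       0       0   54.33       0   
  2        0       0       0       0       0       0       0       0  -35.72       0   
  3        0       0       0       0       0       0       0       0       0       0   
  4      869       0       0       0       0       0       0       0       0       0   
  5        0       0       0       0       0       0       0       0       0       0   
  6        0       0  135.38       0       0     953       0       0       0       0   
  7        0      86       0       0       0       0       0       0       0     178   
  8        0Hello          0       0       0       0       0       0       0       0   
  9 Item           0       0Note           0     393  368.28       0       0       0   
 10        0       0       0       0       0       0       0       0       0       0   
 11        0       0       0       0       0       0       0       0       0       0   
 12        0       0       0       0       0       0       0       0       0       0   
 13        0       0       0       0  405.70  276.27     [0]       0       0       0   
 14        0     777       0       0       0       0       0       0       0       0   
 15        0       0       0       0       0Test           0       0       0       0   
 16   298.04       0       0       0       0  139.45  397.96       0       0       0   
 17        0       0       0       0       0       0  812.28       0       0       0   
 18        0       0       0       0       0       0       0       0       0       0   
 19        0       0       0       0       0       0       0       0       0       0   
 20      570       0       0       0       0       0       0       0       0       0   
                                                                                       
                                                                                       
                                                                                       
                                                                                       


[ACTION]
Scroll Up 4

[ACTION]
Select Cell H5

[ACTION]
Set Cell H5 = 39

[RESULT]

H5: 39                                                                                 
       A       B       C       D       E       F       G       H       I       J       
---------------------------------------------------------------------------------------
  1        0       0       0Item           0       0       0       0   54.33       0   
  2        0       0       0       0       0       0       0       0  -35.72       0   
  3        0       0       0       0       0       0       0       0       0       0   
  4      869       0       0       0       0       0       0       0       0       0   
  5        0       0       0       0       0       0       0    [39]       0       0   
  6        0       0  135.38       0       0     953       0       0       0       0   
  7        0      86       0       0       0       0       0       0       0     178   
  8        0Hello          0       0       0       0       0       0       0       0   
  9 Item           0       0Note           0     393  368.28       0       0       0   
 10        0       0       0       0       0       0       0       0       0       0   
 11        0       0       0       0       0       0       0       0       0       0   
 12        0       0       0       0       0       0       0       0       0       0   
 13        0       0       0       0  405.70  276.27       0       0       0       0   
 14        0     777       0       0       0       0       0       0       0       0   
 15        0       0       0       0       0Test           0       0       0       0   
 16   298.04       0       0       0       0  139.45  397.96       0       0       0   
 17        0       0       0       0       0       0  812.28       0       0       0   
 18        0       0       0       0       0       0       0       0       0       0   
 19        0       0       0       0       0       0       0       0       0       0   
 20      570       0       0       0       0       0       0       0       0       0   
                                                                                       
                                                                                       
                                                                                       
                                                                                       


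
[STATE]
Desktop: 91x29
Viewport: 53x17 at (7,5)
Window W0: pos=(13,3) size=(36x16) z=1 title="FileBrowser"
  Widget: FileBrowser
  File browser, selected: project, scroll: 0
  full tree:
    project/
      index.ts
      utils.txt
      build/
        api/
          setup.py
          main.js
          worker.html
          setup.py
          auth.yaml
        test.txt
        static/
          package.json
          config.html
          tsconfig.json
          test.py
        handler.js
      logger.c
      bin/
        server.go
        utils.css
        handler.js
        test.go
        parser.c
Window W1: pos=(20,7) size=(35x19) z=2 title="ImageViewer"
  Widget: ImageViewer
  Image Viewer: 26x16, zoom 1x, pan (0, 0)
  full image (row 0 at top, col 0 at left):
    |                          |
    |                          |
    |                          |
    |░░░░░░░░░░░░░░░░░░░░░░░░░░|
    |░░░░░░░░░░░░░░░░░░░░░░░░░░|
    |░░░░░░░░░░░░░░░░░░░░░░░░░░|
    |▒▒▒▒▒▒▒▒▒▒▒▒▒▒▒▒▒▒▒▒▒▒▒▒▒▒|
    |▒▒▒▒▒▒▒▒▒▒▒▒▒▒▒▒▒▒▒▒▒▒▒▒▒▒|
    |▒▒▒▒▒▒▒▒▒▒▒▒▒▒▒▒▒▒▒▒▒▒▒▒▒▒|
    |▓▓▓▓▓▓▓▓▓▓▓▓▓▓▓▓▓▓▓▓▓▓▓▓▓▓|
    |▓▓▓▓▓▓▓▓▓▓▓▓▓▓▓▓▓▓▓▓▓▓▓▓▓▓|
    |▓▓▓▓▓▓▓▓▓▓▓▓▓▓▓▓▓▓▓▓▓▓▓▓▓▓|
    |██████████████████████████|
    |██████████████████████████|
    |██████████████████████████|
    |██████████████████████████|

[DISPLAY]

      ┠──────────────────────────────────┨           
      ┃> [-] project/                    ┃           
      ┃    in┏━━━━━━━━━━━━━━━━━━━━━━━━━━━━━━━━━┓     
      ┃    ut┃ ImageViewer                     ┃     
      ┃    [+┠─────────────────────────────────┨     
      ┃    lo┃                                 ┃     
      ┃    [+┃                                 ┃     
      ┃      ┃                                 ┃     
      ┃      ┃░░░░░░░░░░░░░░░░░░░░░░░░░░       ┃     
      ┃      ┃░░░░░░░░░░░░░░░░░░░░░░░░░░       ┃     
      ┃      ┃░░░░░░░░░░░░░░░░░░░░░░░░░░       ┃     
      ┃      ┃▒▒▒▒▒▒▒▒▒▒▒▒▒▒▒▒▒▒▒▒▒▒▒▒▒▒       ┃     
      ┃      ┃▒▒▒▒▒▒▒▒▒▒▒▒▒▒▒▒▒▒▒▒▒▒▒▒▒▒       ┃     
      ┗━━━━━━┃▒▒▒▒▒▒▒▒▒▒▒▒▒▒▒▒▒▒▒▒▒▒▒▒▒▒       ┃     
             ┃▓▓▓▓▓▓▓▓▓▓▓▓▓▓▓▓▓▓▓▓▓▓▓▓▓▓       ┃     
             ┃▓▓▓▓▓▓▓▓▓▓▓▓▓▓▓▓▓▓▓▓▓▓▓▓▓▓       ┃     
             ┃▓▓▓▓▓▓▓▓▓▓▓▓▓▓▓▓▓▓▓▓▓▓▓▓▓▓       ┃     


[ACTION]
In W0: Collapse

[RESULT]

      ┠──────────────────────────────────┨           
      ┃> [+] project/                    ┃           
      ┃      ┏━━━━━━━━━━━━━━━━━━━━━━━━━━━━━━━━━┓     
      ┃      ┃ ImageViewer                     ┃     
      ┃      ┠─────────────────────────────────┨     
      ┃      ┃                                 ┃     
      ┃      ┃                                 ┃     
      ┃      ┃                                 ┃     
      ┃      ┃░░░░░░░░░░░░░░░░░░░░░░░░░░       ┃     
      ┃      ┃░░░░░░░░░░░░░░░░░░░░░░░░░░       ┃     
      ┃      ┃░░░░░░░░░░░░░░░░░░░░░░░░░░       ┃     
      ┃      ┃▒▒▒▒▒▒▒▒▒▒▒▒▒▒▒▒▒▒▒▒▒▒▒▒▒▒       ┃     
      ┃      ┃▒▒▒▒▒▒▒▒▒▒▒▒▒▒▒▒▒▒▒▒▒▒▒▒▒▒       ┃     
      ┗━━━━━━┃▒▒▒▒▒▒▒▒▒▒▒▒▒▒▒▒▒▒▒▒▒▒▒▒▒▒       ┃     
             ┃▓▓▓▓▓▓▓▓▓▓▓▓▓▓▓▓▓▓▓▓▓▓▓▓▓▓       ┃     
             ┃▓▓▓▓▓▓▓▓▓▓▓▓▓▓▓▓▓▓▓▓▓▓▓▓▓▓       ┃     
             ┃▓▓▓▓▓▓▓▓▓▓▓▓▓▓▓▓▓▓▓▓▓▓▓▓▓▓       ┃     


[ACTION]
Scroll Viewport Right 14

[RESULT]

───────────────────────────┨                         
roject/                    ┃                         
━━━━━━━━━━━━━━━━━━━━━━━━━━━━━━━━━┓                   
 ImageViewer                     ┃                   
─────────────────────────────────┨                   
                                 ┃                   
                                 ┃                   
                                 ┃                   
░░░░░░░░░░░░░░░░░░░░░░░░░░       ┃                   
░░░░░░░░░░░░░░░░░░░░░░░░░░       ┃                   
░░░░░░░░░░░░░░░░░░░░░░░░░░       ┃                   
▒▒▒▒▒▒▒▒▒▒▒▒▒▒▒▒▒▒▒▒▒▒▒▒▒▒       ┃                   
▒▒▒▒▒▒▒▒▒▒▒▒▒▒▒▒▒▒▒▒▒▒▒▒▒▒       ┃                   
▒▒▒▒▒▒▒▒▒▒▒▒▒▒▒▒▒▒▒▒▒▒▒▒▒▒       ┃                   
▓▓▓▓▓▓▓▓▓▓▓▓▓▓▓▓▓▓▓▓▓▓▓▓▓▓       ┃                   
▓▓▓▓▓▓▓▓▓▓▓▓▓▓▓▓▓▓▓▓▓▓▓▓▓▓       ┃                   
▓▓▓▓▓▓▓▓▓▓▓▓▓▓▓▓▓▓▓▓▓▓▓▓▓▓       ┃                   


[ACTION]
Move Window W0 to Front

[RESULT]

───────────────────────────┨                         
roject/                    ┃                         
                           ┃━━━━━┓                   
                           ┃     ┃                   
                           ┃─────┨                   
                           ┃     ┃                   
                           ┃     ┃                   
                           ┃     ┃                   
                           ┃     ┃                   
                           ┃     ┃                   
                           ┃     ┃                   
                           ┃     ┃                   
                           ┃     ┃                   
━━━━━━━━━━━━━━━━━━━━━━━━━━━┛     ┃                   
▓▓▓▓▓▓▓▓▓▓▓▓▓▓▓▓▓▓▓▓▓▓▓▓▓▓       ┃                   
▓▓▓▓▓▓▓▓▓▓▓▓▓▓▓▓▓▓▓▓▓▓▓▓▓▓       ┃                   
▓▓▓▓▓▓▓▓▓▓▓▓▓▓▓▓▓▓▓▓▓▓▓▓▓▓       ┃                   


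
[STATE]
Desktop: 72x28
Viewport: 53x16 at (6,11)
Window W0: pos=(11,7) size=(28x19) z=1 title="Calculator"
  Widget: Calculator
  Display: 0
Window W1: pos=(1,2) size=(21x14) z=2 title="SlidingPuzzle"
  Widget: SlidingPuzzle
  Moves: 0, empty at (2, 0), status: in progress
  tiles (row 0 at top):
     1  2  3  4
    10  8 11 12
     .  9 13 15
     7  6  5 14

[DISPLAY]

─┼────┼────┼───┃──┬───┐         ┃                    
 │  6 │  5 │ 14┃9 │ ÷ │         ┃                    
─┴────┴────┴───┃──┼───┤         ┃                    
s: 0           ┃6 │ × │         ┃                    
━━━━━━━━━━━━━━━┛──┼───┤         ┃                    
     ┃│ 1 │ 2 │ 3 │ - │         ┃                    
     ┃├───┼───┼───┼───┤         ┃                    
     ┃│ 0 │ . │ = │ + │         ┃                    
     ┃├───┼───┼───┼───┤         ┃                    
     ┃│ C │ MC│ MR│ M+│         ┃                    
     ┃└───┴───┴───┴───┘         ┃                    
     ┃                          ┃                    
     ┃                          ┃                    
     ┃                          ┃                    
     ┗━━━━━━━━━━━━━━━━━━━━━━━━━━┛                    
                                                     


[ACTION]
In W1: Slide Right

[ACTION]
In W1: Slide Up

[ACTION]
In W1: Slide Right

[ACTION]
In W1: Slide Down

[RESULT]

─┼────┼────┼───┃──┬───┐         ┃                    
 │  6 │  5 │ 14┃9 │ ÷ │         ┃                    
─┴────┴────┴───┃──┼───┤         ┃                    
s: 2           ┃6 │ × │         ┃                    
━━━━━━━━━━━━━━━┛──┼───┤         ┃                    
     ┃│ 1 │ 2 │ 3 │ - │         ┃                    
     ┃├───┼───┼───┼───┤         ┃                    
     ┃│ 0 │ . │ = │ + │         ┃                    
     ┃├───┼───┼───┼───┤         ┃                    
     ┃│ C │ MC│ MR│ M+│         ┃                    
     ┃└───┴───┴───┴───┘         ┃                    
     ┃                          ┃                    
     ┃                          ┃                    
     ┃                          ┃                    
     ┗━━━━━━━━━━━━━━━━━━━━━━━━━━┛                    
                                                     


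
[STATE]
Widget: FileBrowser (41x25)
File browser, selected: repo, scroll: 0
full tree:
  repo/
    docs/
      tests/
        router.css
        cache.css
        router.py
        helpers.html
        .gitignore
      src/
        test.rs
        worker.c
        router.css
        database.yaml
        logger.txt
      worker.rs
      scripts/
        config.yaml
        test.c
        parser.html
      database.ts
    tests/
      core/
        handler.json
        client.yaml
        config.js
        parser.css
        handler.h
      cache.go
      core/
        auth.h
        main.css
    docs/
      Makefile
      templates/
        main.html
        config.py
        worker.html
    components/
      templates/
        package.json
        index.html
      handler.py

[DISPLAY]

> [-] repo/                              
    [+] docs/                            
    [+] tests/                           
    [+] docs/                            
    [+] components/                      
                                         
                                         
                                         
                                         
                                         
                                         
                                         
                                         
                                         
                                         
                                         
                                         
                                         
                                         
                                         
                                         
                                         
                                         
                                         
                                         


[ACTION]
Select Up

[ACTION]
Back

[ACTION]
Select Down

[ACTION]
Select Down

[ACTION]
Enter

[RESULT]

  [-] repo/                              
    [+] docs/                            
  > [-] tests/                           
      [+] core/                          
      cache.go                           
      [+] core/                          
    [+] docs/                            
    [+] components/                      
                                         
                                         
                                         
                                         
                                         
                                         
                                         
                                         
                                         
                                         
                                         
                                         
                                         
                                         
                                         
                                         
                                         


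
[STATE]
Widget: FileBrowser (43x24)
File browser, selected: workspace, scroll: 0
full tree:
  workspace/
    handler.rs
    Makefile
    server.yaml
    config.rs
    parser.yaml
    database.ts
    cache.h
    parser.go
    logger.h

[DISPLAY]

> [-] workspace/                           
    handler.rs                             
    Makefile                               
    server.yaml                            
    config.rs                              
    parser.yaml                            
    database.ts                            
    cache.h                                
    parser.go                              
    logger.h                               
                                           
                                           
                                           
                                           
                                           
                                           
                                           
                                           
                                           
                                           
                                           
                                           
                                           
                                           


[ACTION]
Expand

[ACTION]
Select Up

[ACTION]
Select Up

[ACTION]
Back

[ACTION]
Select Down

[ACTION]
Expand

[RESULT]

  [-] workspace/                           
  > handler.rs                             
    Makefile                               
    server.yaml                            
    config.rs                              
    parser.yaml                            
    database.ts                            
    cache.h                                
    parser.go                              
    logger.h                               
                                           
                                           
                                           
                                           
                                           
                                           
                                           
                                           
                                           
                                           
                                           
                                           
                                           
                                           


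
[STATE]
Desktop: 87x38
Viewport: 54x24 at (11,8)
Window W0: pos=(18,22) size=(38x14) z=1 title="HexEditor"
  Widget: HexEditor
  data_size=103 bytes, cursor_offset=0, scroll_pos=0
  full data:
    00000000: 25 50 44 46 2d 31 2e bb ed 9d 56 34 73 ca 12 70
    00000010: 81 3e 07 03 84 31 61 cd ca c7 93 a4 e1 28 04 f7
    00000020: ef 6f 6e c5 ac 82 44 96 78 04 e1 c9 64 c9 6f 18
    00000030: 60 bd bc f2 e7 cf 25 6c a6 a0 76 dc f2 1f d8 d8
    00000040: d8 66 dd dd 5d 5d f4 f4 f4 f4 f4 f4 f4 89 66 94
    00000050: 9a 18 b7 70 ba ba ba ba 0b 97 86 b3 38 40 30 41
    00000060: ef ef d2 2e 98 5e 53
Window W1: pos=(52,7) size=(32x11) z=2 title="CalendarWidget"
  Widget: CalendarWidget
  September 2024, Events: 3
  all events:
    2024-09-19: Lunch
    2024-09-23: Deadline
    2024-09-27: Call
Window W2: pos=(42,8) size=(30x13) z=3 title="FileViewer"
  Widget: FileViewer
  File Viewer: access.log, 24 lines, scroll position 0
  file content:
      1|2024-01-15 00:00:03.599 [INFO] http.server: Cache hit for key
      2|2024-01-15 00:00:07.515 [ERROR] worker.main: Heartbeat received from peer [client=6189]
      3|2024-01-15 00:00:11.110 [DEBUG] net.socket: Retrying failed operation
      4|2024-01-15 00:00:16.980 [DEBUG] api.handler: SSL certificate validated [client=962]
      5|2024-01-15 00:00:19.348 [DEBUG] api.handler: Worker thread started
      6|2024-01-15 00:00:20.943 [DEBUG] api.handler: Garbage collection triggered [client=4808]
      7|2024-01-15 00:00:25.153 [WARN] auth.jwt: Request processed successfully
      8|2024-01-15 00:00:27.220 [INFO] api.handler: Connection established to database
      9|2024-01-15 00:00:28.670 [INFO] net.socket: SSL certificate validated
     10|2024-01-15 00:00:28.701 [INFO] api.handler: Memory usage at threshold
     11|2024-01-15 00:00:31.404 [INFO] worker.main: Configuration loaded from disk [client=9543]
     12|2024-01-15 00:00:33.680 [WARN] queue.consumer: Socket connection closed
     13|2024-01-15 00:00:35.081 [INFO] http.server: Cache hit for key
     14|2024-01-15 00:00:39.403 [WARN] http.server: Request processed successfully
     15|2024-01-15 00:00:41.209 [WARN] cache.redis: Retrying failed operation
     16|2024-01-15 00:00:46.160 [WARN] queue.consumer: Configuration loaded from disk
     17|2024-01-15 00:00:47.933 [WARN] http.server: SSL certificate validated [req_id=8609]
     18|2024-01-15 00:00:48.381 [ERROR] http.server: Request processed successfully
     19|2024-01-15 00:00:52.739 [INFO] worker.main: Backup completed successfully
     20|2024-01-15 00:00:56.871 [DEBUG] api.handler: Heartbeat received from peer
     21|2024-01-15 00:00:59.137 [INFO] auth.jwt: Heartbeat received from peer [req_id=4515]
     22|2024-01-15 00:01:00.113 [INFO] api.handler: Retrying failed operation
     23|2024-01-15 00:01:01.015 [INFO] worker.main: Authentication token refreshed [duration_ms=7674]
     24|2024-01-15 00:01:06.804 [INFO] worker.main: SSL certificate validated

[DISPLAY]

                               ┏━━━━━━━━━━━━━━━━━━━━━━
                               ┃ FileViewer           
                               ┠──────────────────────
                               ┃2024-01-15 00:00:03.59
                               ┃2024-01-15 00:00:07.51
                               ┃2024-01-15 00:00:11.11
                               ┃2024-01-15 00:00:16.98
                               ┃2024-01-15 00:00:19.34
                               ┃2024-01-15 00:00:20.94
                               ┃2024-01-15 00:00:25.15
                               ┃2024-01-15 00:00:27.22
                               ┃2024-01-15 00:00:28.67
                               ┗━━━━━━━━━━━━━━━━━━━━━━
                                                      
       ┏━━━━━━━━━━━━━━━━━━━━━━━━━━━━━━━━━━━━┓         
       ┃ HexEditor                          ┃         
       ┠────────────────────────────────────┨         
       ┃00000000  25 50 44 46 2d 31 2e bb  e┃         
       ┃00000010  81 3e 07 03 84 31 61 cd  c┃         
       ┃00000020  ef 6f 6e c5 ac 82 44 96  7┃         
       ┃00000030  60 bd bc f2 e7 cf 25 6c  a┃         
       ┃00000040  d8 66 dd dd 5d 5d f4 f4  f┃         
       ┃00000050  9a 18 b7 70 ba ba ba ba  0┃         
       ┃00000060  ef ef d2 2e 98 5e 53      ┃         


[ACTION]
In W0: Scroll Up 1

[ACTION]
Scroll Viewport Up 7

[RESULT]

                                                      
                                                      
                                                      
                                                      
                                                      
                                                      
                                         ┏━━━━━━━━━━━━
                               ┏━━━━━━━━━━━━━━━━━━━━━━
                               ┃ FileViewer           
                               ┠──────────────────────
                               ┃2024-01-15 00:00:03.59
                               ┃2024-01-15 00:00:07.51
                               ┃2024-01-15 00:00:11.11
                               ┃2024-01-15 00:00:16.98
                               ┃2024-01-15 00:00:19.34
                               ┃2024-01-15 00:00:20.94
                               ┃2024-01-15 00:00:25.15
                               ┃2024-01-15 00:00:27.22
                               ┃2024-01-15 00:00:28.67
                               ┗━━━━━━━━━━━━━━━━━━━━━━
                                                      
       ┏━━━━━━━━━━━━━━━━━━━━━━━━━━━━━━━━━━━━┓         
       ┃ HexEditor                          ┃         
       ┠────────────────────────────────────┨         


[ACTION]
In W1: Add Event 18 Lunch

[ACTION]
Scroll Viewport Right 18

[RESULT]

                                                      
                                                      
                                                      
                                                      
                                                      
                                                      
                       ┏━━━━━━━━━━━━━━━━━━━━━━━━━━━━━━
             ┏━━━━━━━━━━━━━━━━━━━━━━━━━━━━┓           
             ┃ FileViewer                 ┃───────────
             ┠────────────────────────────┨024        
             ┃2024-01-15 00:00:03.599 [IN▲┃u          
             ┃2024-01-15 00:00:07.515 [ER█┃1          
             ┃2024-01-15 00:00:11.110 [DE░┃8          
             ┃2024-01-15 00:00:16.980 [DE░┃5          
             ┃2024-01-15 00:00:19.348 [DE░┃ 22        
             ┃2024-01-15 00:00:20.943 [DE░┃ 29        
             ┃2024-01-15 00:00:25.153 [WA░┃━━━━━━━━━━━
             ┃2024-01-15 00:00:27.220 [IN░┃           
             ┃2024-01-15 00:00:28.670 [IN▼┃           
             ┗━━━━━━━━━━━━━━━━━━━━━━━━━━━━┛           
                                                      
━━━━━━━━━━━━━━━━━━━━━━━━━━┓                           
                          ┃                           
──────────────────────────┨                           
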